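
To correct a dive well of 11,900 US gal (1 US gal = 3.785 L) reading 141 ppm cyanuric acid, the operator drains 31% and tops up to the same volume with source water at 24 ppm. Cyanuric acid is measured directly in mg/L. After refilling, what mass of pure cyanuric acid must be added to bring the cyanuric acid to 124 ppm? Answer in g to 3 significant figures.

868 g

Volume: 11,900 US gal × 3.785 L/gal = 45,042 L.
After draining 31% and refilling: 141 × 0.69 + 24 × 0.31 = 104.73 ppm.
Deficit to target: 124 − 104.73 = 19.27 mg/L.
Mass: 19.27 mg/L × 45,042 L = 867.9 g cyanuric acid.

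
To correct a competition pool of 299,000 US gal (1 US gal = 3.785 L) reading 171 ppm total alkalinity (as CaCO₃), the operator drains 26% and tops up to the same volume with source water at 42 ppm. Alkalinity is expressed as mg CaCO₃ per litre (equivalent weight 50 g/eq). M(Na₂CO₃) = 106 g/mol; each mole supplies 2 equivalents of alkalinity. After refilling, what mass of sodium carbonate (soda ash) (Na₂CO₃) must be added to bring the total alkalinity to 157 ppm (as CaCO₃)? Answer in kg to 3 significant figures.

23.4 kg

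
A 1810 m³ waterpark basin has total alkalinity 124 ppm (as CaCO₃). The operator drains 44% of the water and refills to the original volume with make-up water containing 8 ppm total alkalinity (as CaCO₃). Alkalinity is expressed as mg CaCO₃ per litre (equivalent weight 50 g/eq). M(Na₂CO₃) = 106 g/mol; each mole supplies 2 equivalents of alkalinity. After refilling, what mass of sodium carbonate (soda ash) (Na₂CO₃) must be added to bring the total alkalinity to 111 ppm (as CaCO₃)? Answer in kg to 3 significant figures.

73.0 kg

Volume: 1810 m³ = 1,810,000 L.
After draining 44% and refilling: 124 × 0.56 + 8 × 0.44 = 72.96 ppm.
Deficit to target: 111 − 72.96 = 38.04 mg/L.
As CaCO₃: 38.04 mg/L × 1,810,000 L = 68,850 g; ÷ 50 g/eq ÷ 2 = 688.5 mol Na₂CO₃.
Mass: 688.5 × 106 = 72,980 g.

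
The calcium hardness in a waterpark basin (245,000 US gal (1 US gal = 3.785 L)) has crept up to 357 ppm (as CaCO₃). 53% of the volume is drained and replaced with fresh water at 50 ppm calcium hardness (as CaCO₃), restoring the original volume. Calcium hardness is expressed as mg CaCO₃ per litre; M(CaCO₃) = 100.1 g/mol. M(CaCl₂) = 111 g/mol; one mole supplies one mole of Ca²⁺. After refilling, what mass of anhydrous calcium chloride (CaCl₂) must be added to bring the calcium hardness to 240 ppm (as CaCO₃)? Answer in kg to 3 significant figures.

47.0 kg

Volume: 245,000 US gal × 3.785 L/gal = 927,325 L.
After draining 53% and refilling: 357 × 0.47 + 50 × 0.53 = 194.29 ppm.
Deficit to target: 240 − 194.29 = 45.71 mg/L.
As CaCO₃: 45.71 mg/L × 927,325 L = 42,390 g; ÷ 100.1 = 423.5 mol Ca²⁺.
Mass: 423.5 × 111 = 47,000 g.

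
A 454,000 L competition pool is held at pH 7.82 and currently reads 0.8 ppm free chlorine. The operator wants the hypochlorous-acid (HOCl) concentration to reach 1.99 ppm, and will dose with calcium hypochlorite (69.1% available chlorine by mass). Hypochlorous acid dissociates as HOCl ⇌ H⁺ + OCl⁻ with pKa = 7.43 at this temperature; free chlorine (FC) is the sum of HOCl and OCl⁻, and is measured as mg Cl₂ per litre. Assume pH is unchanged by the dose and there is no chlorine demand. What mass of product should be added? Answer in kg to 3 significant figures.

3.99 kg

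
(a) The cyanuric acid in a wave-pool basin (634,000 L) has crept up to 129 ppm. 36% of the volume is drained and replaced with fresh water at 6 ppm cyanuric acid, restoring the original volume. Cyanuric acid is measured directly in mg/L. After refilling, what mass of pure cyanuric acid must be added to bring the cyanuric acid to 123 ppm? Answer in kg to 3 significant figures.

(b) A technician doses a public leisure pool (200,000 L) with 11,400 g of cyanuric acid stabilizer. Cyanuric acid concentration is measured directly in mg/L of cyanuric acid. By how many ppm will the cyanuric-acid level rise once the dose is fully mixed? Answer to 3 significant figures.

(a) After draining 36% and refilling: 129 × 0.64 + 6 × 0.36 = 84.72 ppm.
(a) Deficit to target: 123 − 84.72 = 38.28 mg/L.
(a) Mass: 38.28 mg/L × 634,000 L = 24,270 g cyanuric acid.

(b) Rise: 11,400 g / 200,000 L × 1000 = 57 mg/L.

(a) 24.3 kg; (b) 57.0 ppm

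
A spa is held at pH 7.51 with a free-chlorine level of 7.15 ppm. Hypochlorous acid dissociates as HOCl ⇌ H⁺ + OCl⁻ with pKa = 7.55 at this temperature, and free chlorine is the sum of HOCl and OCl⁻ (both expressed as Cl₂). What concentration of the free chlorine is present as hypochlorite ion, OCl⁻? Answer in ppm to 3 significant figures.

3.41 ppm

[OCl⁻]/[HOCl] = 10^(pH − pKa) = 10^(7.51 − 7.55) = 10^-0.04 = 0.912.
Fraction as HOCl = 1 / (1 + 0.912) = 0.523.
OCl⁻ = (1 − 0.523) × 7.15 ppm = 3.41 ppm.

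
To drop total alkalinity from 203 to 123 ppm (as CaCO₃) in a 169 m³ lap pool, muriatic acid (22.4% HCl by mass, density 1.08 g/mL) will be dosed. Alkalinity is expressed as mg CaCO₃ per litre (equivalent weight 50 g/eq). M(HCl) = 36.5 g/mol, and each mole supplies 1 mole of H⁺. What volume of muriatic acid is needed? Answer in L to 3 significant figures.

Volume: 169 m³ = 169,000 L.
Alkalinity to neutralize: (203 − 123) = 80 mg/L as CaCO₃ × 169,000 L = 13,520 g as CaCO₃.
Equivalents of H⁺ required: 13,520 ÷ 50 g/eq = 270.4 eq = 270.4 mol HCl.
Mass of HCl: 270.4 × 36.5 = 9870 g.
Mass of 22.4% solution: 9870 / 0.224 = 44,060 g.
Volume: 44,060 g ÷ 1.08 g/mL = 40,800 mL.

40.8 L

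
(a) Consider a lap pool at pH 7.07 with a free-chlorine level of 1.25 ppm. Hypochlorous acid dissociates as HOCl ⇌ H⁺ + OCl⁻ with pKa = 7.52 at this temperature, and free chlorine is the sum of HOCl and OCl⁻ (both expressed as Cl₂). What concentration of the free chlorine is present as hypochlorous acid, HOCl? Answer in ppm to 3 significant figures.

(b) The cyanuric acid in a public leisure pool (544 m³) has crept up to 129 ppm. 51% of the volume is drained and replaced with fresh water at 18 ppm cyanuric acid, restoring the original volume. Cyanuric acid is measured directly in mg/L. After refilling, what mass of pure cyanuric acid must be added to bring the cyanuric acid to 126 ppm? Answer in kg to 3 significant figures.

(a) 0.923 ppm; (b) 29.2 kg

(a) [OCl⁻]/[HOCl] = 10^(pH − pKa) = 10^(7.07 − 7.52) = 10^-0.45 = 0.3548.
(a) Fraction as HOCl = 1 / (1 + 0.3548) = 0.7381.
(a) HOCl = 0.7381 × 1.25 ppm = 0.9226 ppm.

(b) Volume: 544 m³ = 544,000 L.
(b) After draining 51% and refilling: 129 × 0.49 + 18 × 0.51 = 72.39 ppm.
(b) Deficit to target: 126 − 72.39 = 53.61 mg/L.
(b) Mass: 53.61 mg/L × 544,000 L = 29,160 g cyanuric acid.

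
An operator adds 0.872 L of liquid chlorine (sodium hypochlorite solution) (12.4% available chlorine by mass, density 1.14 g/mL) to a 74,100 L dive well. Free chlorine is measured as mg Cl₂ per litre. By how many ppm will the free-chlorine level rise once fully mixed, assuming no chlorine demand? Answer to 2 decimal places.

Mass of solution: 0.872 L × 1000 mL/L × 1.14 g/mL = 994.1 g.
Available chlorine delivered: 994.1 g × 0.124 = 123.3 g as Cl₂.
Concentration rise: 123.3 g / 74,100 L = 1.664 mg/L = 1.66 ppm.

1.66 ppm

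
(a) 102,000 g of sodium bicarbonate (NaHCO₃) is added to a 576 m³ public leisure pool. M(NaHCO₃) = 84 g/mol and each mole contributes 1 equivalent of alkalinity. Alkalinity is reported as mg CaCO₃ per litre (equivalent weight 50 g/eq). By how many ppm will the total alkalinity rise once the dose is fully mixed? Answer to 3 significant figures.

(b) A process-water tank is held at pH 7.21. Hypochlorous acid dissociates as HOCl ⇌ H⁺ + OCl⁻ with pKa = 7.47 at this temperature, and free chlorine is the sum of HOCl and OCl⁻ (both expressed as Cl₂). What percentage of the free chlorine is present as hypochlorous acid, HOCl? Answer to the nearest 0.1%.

(a) 105 ppm; (b) 64.5%

(a) Volume: 576 m³ = 576,000 L.
(a) Moles of NaHCO₃: 102,000 g ÷ 84 g/mol = 1214 mol → 1214 eq of alkalinity.
(a) As CaCO₃: 1214 eq × 50 g/eq = 60,710 g.
(a) Rise: 60,710 g / 576,000 L × 1000 = 105.4 mg/L.

(b) [OCl⁻]/[HOCl] = 10^(pH − pKa) = 10^(7.21 − 7.47) = 10^-0.26 = 0.5495.
(b) Fraction as HOCl = 1 / (1 + 0.5495) = 0.6454.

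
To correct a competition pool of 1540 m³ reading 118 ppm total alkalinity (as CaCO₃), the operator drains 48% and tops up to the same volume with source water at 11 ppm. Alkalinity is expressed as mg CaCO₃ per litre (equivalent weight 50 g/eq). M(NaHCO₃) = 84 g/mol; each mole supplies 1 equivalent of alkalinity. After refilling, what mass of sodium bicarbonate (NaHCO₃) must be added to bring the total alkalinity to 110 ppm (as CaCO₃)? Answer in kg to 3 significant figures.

Volume: 1540 m³ = 1,540,000 L.
After draining 48% and refilling: 118 × 0.52 + 11 × 0.48 = 66.64 ppm.
Deficit to target: 110 − 66.64 = 43.36 mg/L.
As CaCO₃: 43.36 mg/L × 1,540,000 L = 66,770 g; ÷ 50 g/eq ÷ 1 = 1335 mol NaHCO₃.
Mass: 1335 × 84 = 112,200 g.

112 kg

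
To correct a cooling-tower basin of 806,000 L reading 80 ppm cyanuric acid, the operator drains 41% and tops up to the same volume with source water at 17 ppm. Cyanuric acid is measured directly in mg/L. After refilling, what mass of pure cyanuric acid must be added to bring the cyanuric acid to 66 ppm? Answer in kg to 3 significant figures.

9.53 kg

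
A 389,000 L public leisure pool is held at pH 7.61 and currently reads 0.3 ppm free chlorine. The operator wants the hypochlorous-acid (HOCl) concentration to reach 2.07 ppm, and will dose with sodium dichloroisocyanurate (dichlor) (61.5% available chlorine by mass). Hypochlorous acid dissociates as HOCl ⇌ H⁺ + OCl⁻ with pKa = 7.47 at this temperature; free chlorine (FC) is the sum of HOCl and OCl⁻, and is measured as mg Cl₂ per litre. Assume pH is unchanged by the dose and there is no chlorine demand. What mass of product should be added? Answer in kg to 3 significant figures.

2.93 kg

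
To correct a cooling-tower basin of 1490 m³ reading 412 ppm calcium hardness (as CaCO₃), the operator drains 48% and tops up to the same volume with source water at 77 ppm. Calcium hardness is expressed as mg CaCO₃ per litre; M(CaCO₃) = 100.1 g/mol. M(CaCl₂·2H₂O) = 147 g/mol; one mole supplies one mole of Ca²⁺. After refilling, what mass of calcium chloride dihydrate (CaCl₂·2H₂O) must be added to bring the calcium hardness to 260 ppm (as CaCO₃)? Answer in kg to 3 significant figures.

Volume: 1490 m³ = 1,490,000 L.
After draining 48% and refilling: 412 × 0.52 + 77 × 0.48 = 251.2 ppm.
Deficit to target: 260 − 251.2 = 8.8 mg/L.
As CaCO₃: 8.8 mg/L × 1,490,000 L = 13,110 g; ÷ 100.1 = 131 mol Ca²⁺.
Mass: 131 × 147 = 19,260 g.

19.3 kg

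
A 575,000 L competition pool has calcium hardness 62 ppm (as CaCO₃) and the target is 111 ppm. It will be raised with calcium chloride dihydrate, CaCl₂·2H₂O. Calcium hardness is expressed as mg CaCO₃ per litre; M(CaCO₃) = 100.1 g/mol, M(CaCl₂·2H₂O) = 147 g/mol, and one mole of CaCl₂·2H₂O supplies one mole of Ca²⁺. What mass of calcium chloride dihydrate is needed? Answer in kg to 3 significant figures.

41.4 kg

Hardness to add: (111 − 62) = 49 mg/L as CaCO₃ × 575,000 L = 28,180 g as CaCO₃.
Moles of Ca²⁺ (1 mol Ca²⁺ ≡ 1 mol CaCO₃): 28,180 / 100.1 g/mol = 281.5 mol.
Mass of CaCl₂·2H₂O: 281.5 × 147 = 41,380 g.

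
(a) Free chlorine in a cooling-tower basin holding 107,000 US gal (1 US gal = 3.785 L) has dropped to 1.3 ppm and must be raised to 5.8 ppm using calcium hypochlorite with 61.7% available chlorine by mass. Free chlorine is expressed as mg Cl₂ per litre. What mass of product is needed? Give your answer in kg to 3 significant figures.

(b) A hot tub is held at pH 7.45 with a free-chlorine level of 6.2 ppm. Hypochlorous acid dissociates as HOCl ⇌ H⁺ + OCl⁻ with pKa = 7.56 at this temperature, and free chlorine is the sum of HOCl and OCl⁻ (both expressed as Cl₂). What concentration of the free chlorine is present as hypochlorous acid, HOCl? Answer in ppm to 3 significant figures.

(a) 2.95 kg; (b) 3.49 ppm

(a) Volume: 107,000 US gal × 3.785 L/gal = 404,995 L.
(a) Chlorine deficit: 5.8 − 1.3 = 4.5 ppm = 4.5 mg/L as Cl₂.
(a) Cl₂ equivalent needed: 4.5 mg/L × 404,995 L = 1,822,000 mg = 1822 g.
(a) Product at 61.7% available chlorine: 1822 / 0.617 = 2954 g.

(b) [OCl⁻]/[HOCl] = 10^(pH − pKa) = 10^(7.45 − 7.56) = 10^-0.11 = 0.7762.
(b) Fraction as HOCl = 1 / (1 + 0.7762) = 0.563.
(b) HOCl = 0.563 × 6.2 ppm = 3.491 ppm.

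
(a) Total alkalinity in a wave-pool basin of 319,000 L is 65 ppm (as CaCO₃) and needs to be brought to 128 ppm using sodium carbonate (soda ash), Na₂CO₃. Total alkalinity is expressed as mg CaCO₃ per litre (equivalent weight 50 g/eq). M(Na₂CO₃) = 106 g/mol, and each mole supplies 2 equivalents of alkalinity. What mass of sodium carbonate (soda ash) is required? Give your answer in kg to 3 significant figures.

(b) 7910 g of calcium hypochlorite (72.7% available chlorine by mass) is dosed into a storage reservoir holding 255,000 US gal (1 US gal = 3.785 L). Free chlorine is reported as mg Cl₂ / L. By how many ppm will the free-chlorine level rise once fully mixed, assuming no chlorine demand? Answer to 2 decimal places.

(a) Alkalinity to add: (128 − 65) = 63 mg/L as CaCO₃ × 319,000 L = 20,100 g as CaCO₃.
(a) Equivalents: 20,100 g ÷ 50 g/eq = 401.9 eq.
(a) Each mole of Na₂CO₃ supplies 2 eq, so 401.9 / 2 = 201 mol.
(a) Mass: 201 mol × 106 g/mol = 21,300 g.

(b) Volume: 255,000 US gal × 3.785 L/gal = 965,175 L.
(b) Available chlorine delivered: 7910 g × 0.727 = 5751 g as Cl₂.
(b) Concentration rise: 5751 g / 965,175 L = 5.958 mg/L = 5.96 ppm.

(a) 21.3 kg; (b) 5.96 ppm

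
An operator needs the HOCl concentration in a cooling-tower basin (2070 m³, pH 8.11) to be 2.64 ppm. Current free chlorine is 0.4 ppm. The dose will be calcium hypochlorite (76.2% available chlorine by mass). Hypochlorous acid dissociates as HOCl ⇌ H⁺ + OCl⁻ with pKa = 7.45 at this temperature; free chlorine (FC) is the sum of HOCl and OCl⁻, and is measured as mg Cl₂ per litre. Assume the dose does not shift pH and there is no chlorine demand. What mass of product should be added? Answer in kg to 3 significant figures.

Volume: 2070 m³ = 2,070,000 L.
[OCl⁻]/[HOCl] = 10^(pH − pKa) = 10^(8.11 − 7.45) = 4.571; fraction as HOCl = 1/(1 + 4.571) = 0.1795.
Free chlorine required for 2.64 ppm HOCl: 2.64 / 0.1795 = 14.71 ppm.
FC to add: 14.71 − 0.4 = 14.31 mg/L as Cl₂.
Cl₂ equivalent: 14.31 mg/L × 2,070,000 L = 29,620 g.
Product at 76.2% available Cl: 29,620 / 0.762 = 38,870 g.

38.9 kg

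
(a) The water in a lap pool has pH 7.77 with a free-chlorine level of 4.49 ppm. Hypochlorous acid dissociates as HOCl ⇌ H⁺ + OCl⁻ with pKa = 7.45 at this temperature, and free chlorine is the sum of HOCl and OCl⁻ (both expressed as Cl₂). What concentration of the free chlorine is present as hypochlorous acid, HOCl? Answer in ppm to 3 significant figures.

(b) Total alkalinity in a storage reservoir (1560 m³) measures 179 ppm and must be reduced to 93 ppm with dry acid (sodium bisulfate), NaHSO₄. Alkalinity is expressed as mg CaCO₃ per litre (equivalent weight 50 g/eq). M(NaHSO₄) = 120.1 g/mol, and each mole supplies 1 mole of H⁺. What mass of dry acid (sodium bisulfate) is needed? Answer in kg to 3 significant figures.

(a) [OCl⁻]/[HOCl] = 10^(pH − pKa) = 10^(7.77 − 7.45) = 10^0.32 = 2.089.
(a) Fraction as HOCl = 1 / (1 + 2.089) = 0.3237.
(a) HOCl = 0.3237 × 4.49 ppm = 1.453 ppm.

(b) Volume: 1560 m³ = 1,560,000 L.
(b) Alkalinity to neutralize: (179 − 93) = 86 mg/L as CaCO₃ × 1,560,000 L = 134,200 g as CaCO₃.
(b) Equivalents of H⁺ required: 134,200 ÷ 50 g/eq = 2683 eq = 2683 mol NaHSO₄.
(b) Mass of NaHSO₄: 2683 × 120.1 = 322,300 g.

(a) 1.45 ppm; (b) 322 kg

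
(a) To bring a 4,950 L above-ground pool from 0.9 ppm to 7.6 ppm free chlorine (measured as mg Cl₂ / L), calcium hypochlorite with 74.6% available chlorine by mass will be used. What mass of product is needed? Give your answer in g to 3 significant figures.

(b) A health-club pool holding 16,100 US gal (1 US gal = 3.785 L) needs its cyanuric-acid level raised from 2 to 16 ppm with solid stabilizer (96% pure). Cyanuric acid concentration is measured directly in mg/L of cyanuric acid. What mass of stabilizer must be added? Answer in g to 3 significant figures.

(a) Chlorine deficit: 7.6 − 0.9 = 6.7 ppm = 6.7 mg/L as Cl₂.
(a) Cl₂ equivalent needed: 6.7 mg/L × 4,950 L = 33,160 mg = 33.16 g.
(a) Product at 74.6% available chlorine: 33.16 / 0.746 = 44.46 g.

(b) Volume: 16,100 US gal × 3.785 L/gal = 60,938 L.
(b) CYA to add: (16 − 2) = 14 mg/L × 60,938 L = 853.1 g cyanuric acid.
(b) At 96% purity: 853.1 / 0.96 = 888.7 g product.

(a) 44.5 g; (b) 889 g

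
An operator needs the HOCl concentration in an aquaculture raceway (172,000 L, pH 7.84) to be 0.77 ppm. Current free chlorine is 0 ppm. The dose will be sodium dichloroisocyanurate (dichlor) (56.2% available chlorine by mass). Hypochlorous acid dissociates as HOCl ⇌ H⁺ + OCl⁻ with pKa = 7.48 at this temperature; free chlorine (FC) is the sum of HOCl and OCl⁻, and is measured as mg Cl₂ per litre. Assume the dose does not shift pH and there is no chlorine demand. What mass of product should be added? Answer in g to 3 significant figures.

776 g

[OCl⁻]/[HOCl] = 10^(pH − pKa) = 10^(7.84 − 7.48) = 2.291; fraction as HOCl = 1/(1 + 2.291) = 0.3039.
Free chlorine required for 0.77 ppm HOCl: 0.77 / 0.3039 = 2.534 ppm.
FC to add: 2.534 − 0 = 2.534 mg/L as Cl₂.
Cl₂ equivalent: 2.534 mg/L × 172,000 L = 435.8 g.
Product at 56.2% available Cl: 435.8 / 0.562 = 775.5 g.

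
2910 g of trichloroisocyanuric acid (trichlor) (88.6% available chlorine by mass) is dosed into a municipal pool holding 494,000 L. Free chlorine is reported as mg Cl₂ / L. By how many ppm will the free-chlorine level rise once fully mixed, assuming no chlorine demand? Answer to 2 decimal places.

Available chlorine delivered: 2910 g × 0.886 = 2578 g as Cl₂.
Concentration rise: 2578 g / 494,000 L = 5.219 mg/L = 5.22 ppm.

5.22 ppm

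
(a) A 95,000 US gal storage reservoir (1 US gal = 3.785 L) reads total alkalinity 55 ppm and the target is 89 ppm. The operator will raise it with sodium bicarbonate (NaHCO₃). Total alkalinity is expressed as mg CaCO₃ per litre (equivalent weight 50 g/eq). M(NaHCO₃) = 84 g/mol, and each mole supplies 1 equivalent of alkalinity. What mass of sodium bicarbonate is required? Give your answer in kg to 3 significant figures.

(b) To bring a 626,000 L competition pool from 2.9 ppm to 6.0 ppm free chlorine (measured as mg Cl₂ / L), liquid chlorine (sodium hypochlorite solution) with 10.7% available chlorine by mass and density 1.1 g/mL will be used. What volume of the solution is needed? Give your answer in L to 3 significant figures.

(a) 20.5 kg; (b) 16.5 L

(a) Volume: 95,000 US gal × 3.785 L/gal = 359,575 L.
(a) Alkalinity to add: (89 − 55) = 34 mg/L as CaCO₃ × 359,575 L = 12,230 g as CaCO₃.
(a) Equivalents: 12,230 g ÷ 50 g/eq = 244.5 eq.
(a) NaHCO₃ supplies 1 eq per mole → 244.5 mol.
(a) Mass: 244.5 mol × 84 g/mol = 20,540 g.

(b) Chlorine deficit: 6.0 − 2.9 = 3.1 ppm = 3.1 mg/L as Cl₂.
(b) Cl₂ equivalent needed: 3.1 mg/L × 626,000 L = 1,941,000 mg = 1941 g.
(b) Product at 10.7% available chlorine: 1941 / 0.107 = 18,140 g.
(b) Volume at density 1.1 g/mL: 18,140 g ÷ 1.1 g/mL = 16,490 mL.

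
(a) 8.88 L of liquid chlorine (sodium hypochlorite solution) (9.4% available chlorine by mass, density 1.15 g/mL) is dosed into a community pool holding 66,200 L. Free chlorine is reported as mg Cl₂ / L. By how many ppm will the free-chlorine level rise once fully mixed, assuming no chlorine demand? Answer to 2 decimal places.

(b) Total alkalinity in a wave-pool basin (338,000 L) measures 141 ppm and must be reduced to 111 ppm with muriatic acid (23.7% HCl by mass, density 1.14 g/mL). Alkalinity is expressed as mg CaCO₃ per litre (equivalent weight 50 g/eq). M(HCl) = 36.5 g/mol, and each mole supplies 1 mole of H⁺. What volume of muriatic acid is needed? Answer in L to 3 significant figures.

(a) 14.50 ppm; (b) 27.4 L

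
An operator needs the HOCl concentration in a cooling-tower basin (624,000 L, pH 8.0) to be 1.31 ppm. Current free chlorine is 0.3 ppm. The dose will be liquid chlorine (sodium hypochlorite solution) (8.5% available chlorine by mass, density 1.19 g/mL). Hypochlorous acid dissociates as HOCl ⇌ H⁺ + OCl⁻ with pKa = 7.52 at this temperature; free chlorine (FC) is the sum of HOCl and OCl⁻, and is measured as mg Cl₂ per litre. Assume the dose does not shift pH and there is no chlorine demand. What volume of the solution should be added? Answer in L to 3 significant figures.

30.6 L

[OCl⁻]/[HOCl] = 10^(pH − pKa) = 10^(8.0 − 7.52) = 3.02; fraction as HOCl = 1/(1 + 3.02) = 0.2488.
Free chlorine required for 1.31 ppm HOCl: 1.31 / 0.2488 = 5.266 ppm.
FC to add: 5.266 − 0.3 = 4.966 mg/L as Cl₂.
Cl₂ equivalent: 4.966 mg/L × 624,000 L = 3099 g.
Product at 8.5% available Cl: 3099 / 0.085 = 36,460 g.
Volume: 36,460 g ÷ 1.19 g/mL = 30,640 mL.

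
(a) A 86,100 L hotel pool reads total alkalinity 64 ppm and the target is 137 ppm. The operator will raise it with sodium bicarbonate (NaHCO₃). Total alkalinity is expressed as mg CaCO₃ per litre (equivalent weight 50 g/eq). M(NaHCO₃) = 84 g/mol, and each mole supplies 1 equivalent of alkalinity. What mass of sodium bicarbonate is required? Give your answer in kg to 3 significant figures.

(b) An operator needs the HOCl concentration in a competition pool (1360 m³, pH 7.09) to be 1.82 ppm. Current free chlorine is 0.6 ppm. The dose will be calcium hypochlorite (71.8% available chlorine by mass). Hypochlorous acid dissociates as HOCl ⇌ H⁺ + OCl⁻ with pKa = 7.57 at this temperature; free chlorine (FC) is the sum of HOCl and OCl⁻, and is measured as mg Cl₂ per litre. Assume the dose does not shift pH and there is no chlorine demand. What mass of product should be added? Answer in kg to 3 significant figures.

(a) 10.6 kg; (b) 3.45 kg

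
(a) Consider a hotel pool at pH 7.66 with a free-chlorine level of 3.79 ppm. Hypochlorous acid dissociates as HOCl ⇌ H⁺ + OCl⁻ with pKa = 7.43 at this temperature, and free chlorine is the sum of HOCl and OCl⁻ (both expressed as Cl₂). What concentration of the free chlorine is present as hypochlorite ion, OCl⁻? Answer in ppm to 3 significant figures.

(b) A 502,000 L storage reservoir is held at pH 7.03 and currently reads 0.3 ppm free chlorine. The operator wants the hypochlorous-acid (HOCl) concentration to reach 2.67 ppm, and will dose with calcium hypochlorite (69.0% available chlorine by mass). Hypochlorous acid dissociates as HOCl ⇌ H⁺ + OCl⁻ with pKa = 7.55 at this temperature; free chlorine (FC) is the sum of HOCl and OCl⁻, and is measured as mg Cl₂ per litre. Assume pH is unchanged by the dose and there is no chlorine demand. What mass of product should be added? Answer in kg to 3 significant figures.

(a) 2.39 ppm; (b) 2.31 kg

(a) [OCl⁻]/[HOCl] = 10^(pH − pKa) = 10^(7.66 − 7.43) = 10^0.23 = 1.698.
(a) Fraction as HOCl = 1 / (1 + 1.698) = 0.3706.
(a) OCl⁻ = (1 − 0.3706) × 3.79 ppm = 2.385 ppm.

(b) [OCl⁻]/[HOCl] = 10^(pH − pKa) = 10^(7.03 − 7.55) = 0.302; fraction as HOCl = 1/(1 + 0.302) = 0.7681.
(b) Free chlorine required for 2.67 ppm HOCl: 2.67 / 0.7681 = 3.476 ppm.
(b) FC to add: 3.476 − 0.3 = 3.176 mg/L as Cl₂.
(b) Cl₂ equivalent: 3.176 mg/L × 502,000 L = 1595 g.
(b) Product at 69.0% available Cl: 1595 / 0.69 = 2311 g.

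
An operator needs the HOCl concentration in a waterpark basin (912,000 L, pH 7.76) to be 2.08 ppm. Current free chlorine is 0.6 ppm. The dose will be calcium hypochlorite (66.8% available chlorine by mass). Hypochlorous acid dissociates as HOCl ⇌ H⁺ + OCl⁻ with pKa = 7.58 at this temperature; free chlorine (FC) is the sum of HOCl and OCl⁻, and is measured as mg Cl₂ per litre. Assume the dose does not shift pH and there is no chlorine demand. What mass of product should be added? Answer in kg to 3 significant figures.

[OCl⁻]/[HOCl] = 10^(pH − pKa) = 10^(7.76 − 7.58) = 1.514; fraction as HOCl = 1/(1 + 1.514) = 0.3978.
Free chlorine required for 2.08 ppm HOCl: 2.08 / 0.3978 = 5.228 ppm.
FC to add: 5.228 − 0.6 = 4.628 mg/L as Cl₂.
Cl₂ equivalent: 4.628 mg/L × 912,000 L = 4221 g.
Product at 66.8% available Cl: 4221 / 0.668 = 6319 g.

6.32 kg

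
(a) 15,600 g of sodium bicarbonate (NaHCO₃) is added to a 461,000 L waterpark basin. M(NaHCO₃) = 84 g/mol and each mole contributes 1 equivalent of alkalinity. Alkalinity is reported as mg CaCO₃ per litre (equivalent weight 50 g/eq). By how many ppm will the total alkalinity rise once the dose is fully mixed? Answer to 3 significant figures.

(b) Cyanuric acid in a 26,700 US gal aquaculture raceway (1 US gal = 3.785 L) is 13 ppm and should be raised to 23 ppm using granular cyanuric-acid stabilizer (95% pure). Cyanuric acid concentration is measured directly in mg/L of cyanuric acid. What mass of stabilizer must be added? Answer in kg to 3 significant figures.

(a) Moles of NaHCO₃: 15,600 g ÷ 84 g/mol = 185.7 mol → 185.7 eq of alkalinity.
(a) As CaCO₃: 185.7 eq × 50 g/eq = 9286 g.
(a) Rise: 9286 g / 461,000 L × 1000 = 20.14 mg/L.

(b) Volume: 26,700 US gal × 3.785 L/gal = 101,060 L.
(b) CYA to add: (23 − 13) = 10 mg/L × 101,060 L = 1011 g cyanuric acid.
(b) At 95% purity: 1011 / 0.95 = 1064 g product.

(a) 20.1 ppm; (b) 1.06 kg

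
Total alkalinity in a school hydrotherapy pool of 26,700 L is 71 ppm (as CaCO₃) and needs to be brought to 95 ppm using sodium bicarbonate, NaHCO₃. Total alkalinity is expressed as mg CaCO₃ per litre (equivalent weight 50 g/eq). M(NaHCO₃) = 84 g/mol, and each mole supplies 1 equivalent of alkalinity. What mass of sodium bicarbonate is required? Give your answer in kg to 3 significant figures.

Alkalinity to add: (95 − 71) = 24 mg/L as CaCO₃ × 26,700 L = 640.8 g as CaCO₃.
Equivalents: 640.8 g ÷ 50 g/eq = 12.82 eq.
NaHCO₃ supplies 1 eq per mole → 12.82 mol.
Mass: 12.82 mol × 84 g/mol = 1077 g.

1.08 kg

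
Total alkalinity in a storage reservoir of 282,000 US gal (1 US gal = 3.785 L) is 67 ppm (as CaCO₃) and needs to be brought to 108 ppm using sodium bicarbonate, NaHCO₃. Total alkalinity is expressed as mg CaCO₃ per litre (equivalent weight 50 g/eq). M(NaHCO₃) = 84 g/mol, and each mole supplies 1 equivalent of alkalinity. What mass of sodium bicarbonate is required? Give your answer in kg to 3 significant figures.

Volume: 282,000 US gal × 3.785 L/gal = 1,067,370 L.
Alkalinity to add: (108 − 67) = 41 mg/L as CaCO₃ × 1,067,370 L = 43,760 g as CaCO₃.
Equivalents: 43,760 g ÷ 50 g/eq = 875.2 eq.
NaHCO₃ supplies 1 eq per mole → 875.2 mol.
Mass: 875.2 mol × 84 g/mol = 73,520 g.

73.5 kg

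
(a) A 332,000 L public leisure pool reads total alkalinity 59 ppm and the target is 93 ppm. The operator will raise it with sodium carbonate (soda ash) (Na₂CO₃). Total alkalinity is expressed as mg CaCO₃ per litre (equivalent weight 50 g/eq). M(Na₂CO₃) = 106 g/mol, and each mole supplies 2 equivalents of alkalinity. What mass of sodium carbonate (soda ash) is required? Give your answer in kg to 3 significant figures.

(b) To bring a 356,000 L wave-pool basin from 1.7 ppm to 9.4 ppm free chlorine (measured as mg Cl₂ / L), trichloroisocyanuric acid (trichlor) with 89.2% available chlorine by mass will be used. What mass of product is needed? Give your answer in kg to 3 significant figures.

(a) 12.0 kg; (b) 3.07 kg

(a) Alkalinity to add: (93 − 59) = 34 mg/L as CaCO₃ × 332,000 L = 11,290 g as CaCO₃.
(a) Equivalents: 11,290 g ÷ 50 g/eq = 225.8 eq.
(a) Each mole of Na₂CO₃ supplies 2 eq, so 225.8 / 2 = 112.9 mol.
(a) Mass: 112.9 mol × 106 g/mol = 11,970 g.

(b) Chlorine deficit: 9.4 − 1.7 = 7.7 ppm = 7.7 mg/L as Cl₂.
(b) Cl₂ equivalent needed: 7.7 mg/L × 356,000 L = 2,741,000 mg = 2741 g.
(b) Product at 89.2% available chlorine: 2741 / 0.892 = 3073 g.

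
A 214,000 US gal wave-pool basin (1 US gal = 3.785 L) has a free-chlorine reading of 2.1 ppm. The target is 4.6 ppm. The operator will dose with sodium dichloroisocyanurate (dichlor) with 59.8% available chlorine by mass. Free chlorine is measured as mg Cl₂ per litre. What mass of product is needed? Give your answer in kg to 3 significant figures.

Volume: 214,000 US gal × 3.785 L/gal = 809,990 L.
Chlorine deficit: 4.6 − 2.1 = 2.5 ppm = 2.5 mg/L as Cl₂.
Cl₂ equivalent needed: 2.5 mg/L × 809,990 L = 2,025,000 mg = 2025 g.
Product at 59.8% available chlorine: 2025 / 0.598 = 3386 g.

3.39 kg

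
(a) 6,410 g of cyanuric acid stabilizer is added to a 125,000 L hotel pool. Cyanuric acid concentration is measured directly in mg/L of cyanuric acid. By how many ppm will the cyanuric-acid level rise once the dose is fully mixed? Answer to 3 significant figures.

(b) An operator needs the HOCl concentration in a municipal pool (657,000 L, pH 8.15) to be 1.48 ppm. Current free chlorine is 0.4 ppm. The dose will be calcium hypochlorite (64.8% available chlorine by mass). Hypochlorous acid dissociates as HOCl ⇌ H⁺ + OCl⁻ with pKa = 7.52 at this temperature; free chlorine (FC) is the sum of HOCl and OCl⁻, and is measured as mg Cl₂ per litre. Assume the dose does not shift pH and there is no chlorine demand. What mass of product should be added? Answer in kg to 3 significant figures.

(a) Rise: 6,410 g / 125,000 L × 1000 = 51.28 mg/L.

(b) [OCl⁻]/[HOCl] = 10^(pH − pKa) = 10^(8.15 − 7.52) = 4.266; fraction as HOCl = 1/(1 + 4.266) = 0.1899.
(b) Free chlorine required for 1.48 ppm HOCl: 1.48 / 0.1899 = 7.793 ppm.
(b) FC to add: 7.793 − 0.4 = 7.393 mg/L as Cl₂.
(b) Cl₂ equivalent: 7.393 mg/L × 657,000 L = 4857 g.
(b) Product at 64.8% available Cl: 4857 / 0.648 = 7496 g.

(a) 51.3 ppm; (b) 7.50 kg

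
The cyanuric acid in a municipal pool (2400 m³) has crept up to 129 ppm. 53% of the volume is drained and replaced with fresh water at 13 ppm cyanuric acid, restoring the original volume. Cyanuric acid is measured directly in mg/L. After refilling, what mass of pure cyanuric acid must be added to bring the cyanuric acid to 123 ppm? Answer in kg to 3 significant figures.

133 kg

Volume: 2400 m³ = 2,400,000 L.
After draining 53% and refilling: 129 × 0.47 + 13 × 0.53 = 67.52 ppm.
Deficit to target: 123 − 67.52 = 55.48 mg/L.
Mass: 55.48 mg/L × 2,400,000 L = 133,200 g cyanuric acid.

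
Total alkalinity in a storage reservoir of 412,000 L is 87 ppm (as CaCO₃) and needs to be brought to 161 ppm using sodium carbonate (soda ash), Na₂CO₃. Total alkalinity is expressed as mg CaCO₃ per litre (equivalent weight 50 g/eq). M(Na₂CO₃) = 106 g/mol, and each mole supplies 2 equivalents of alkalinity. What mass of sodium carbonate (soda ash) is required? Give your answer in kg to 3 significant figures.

Alkalinity to add: (161 − 87) = 74 mg/L as CaCO₃ × 412,000 L = 30,490 g as CaCO₃.
Equivalents: 30,490 g ÷ 50 g/eq = 609.8 eq.
Each mole of Na₂CO₃ supplies 2 eq, so 609.8 / 2 = 304.9 mol.
Mass: 304.9 mol × 106 g/mol = 32,320 g.

32.3 kg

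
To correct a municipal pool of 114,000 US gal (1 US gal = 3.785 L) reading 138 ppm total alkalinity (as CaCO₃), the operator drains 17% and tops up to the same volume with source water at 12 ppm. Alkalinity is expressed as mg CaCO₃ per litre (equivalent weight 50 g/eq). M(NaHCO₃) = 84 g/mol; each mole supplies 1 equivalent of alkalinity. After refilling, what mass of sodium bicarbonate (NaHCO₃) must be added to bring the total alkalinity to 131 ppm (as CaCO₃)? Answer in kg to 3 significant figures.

10.5 kg

Volume: 114,000 US gal × 3.785 L/gal = 431,490 L.
After draining 17% and refilling: 138 × 0.83 + 12 × 0.17 = 116.58 ppm.
Deficit to target: 131 − 116.58 = 14.42 mg/L.
As CaCO₃: 14.42 mg/L × 431,490 L = 6222 g; ÷ 50 g/eq ÷ 1 = 124.4 mol NaHCO₃.
Mass: 124.4 × 84 = 10,450 g.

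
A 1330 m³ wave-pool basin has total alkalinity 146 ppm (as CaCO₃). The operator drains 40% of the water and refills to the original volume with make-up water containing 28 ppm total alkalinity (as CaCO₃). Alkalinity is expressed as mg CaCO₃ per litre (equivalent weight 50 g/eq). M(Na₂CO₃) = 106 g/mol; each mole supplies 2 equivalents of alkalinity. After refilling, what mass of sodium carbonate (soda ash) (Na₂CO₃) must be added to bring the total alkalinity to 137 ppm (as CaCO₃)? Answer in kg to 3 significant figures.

53.9 kg

Volume: 1330 m³ = 1,330,000 L.
After draining 40% and refilling: 146 × 0.60 + 28 × 0.40 = 98.8 ppm.
Deficit to target: 137 − 98.8 = 38.2 mg/L.
As CaCO₃: 38.2 mg/L × 1,330,000 L = 50,810 g; ÷ 50 g/eq ÷ 2 = 508.1 mol Na₂CO₃.
Mass: 508.1 × 106 = 53,850 g.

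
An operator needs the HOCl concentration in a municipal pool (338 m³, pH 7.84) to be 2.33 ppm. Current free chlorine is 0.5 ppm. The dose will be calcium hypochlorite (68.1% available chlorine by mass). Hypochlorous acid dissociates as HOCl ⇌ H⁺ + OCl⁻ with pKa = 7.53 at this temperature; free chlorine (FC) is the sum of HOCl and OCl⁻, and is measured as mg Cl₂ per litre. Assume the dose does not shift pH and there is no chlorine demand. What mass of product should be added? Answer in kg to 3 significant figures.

Volume: 338 m³ = 338,000 L.
[OCl⁻]/[HOCl] = 10^(pH − pKa) = 10^(7.84 − 7.53) = 2.042; fraction as HOCl = 1/(1 + 2.042) = 0.3288.
Free chlorine required for 2.33 ppm HOCl: 2.33 / 0.3288 = 7.087 ppm.
FC to add: 7.087 − 0.5 = 6.587 mg/L as Cl₂.
Cl₂ equivalent: 6.587 mg/L × 338,000 L = 2226 g.
Product at 68.1% available Cl: 2226 / 0.681 = 3269 g.

3.27 kg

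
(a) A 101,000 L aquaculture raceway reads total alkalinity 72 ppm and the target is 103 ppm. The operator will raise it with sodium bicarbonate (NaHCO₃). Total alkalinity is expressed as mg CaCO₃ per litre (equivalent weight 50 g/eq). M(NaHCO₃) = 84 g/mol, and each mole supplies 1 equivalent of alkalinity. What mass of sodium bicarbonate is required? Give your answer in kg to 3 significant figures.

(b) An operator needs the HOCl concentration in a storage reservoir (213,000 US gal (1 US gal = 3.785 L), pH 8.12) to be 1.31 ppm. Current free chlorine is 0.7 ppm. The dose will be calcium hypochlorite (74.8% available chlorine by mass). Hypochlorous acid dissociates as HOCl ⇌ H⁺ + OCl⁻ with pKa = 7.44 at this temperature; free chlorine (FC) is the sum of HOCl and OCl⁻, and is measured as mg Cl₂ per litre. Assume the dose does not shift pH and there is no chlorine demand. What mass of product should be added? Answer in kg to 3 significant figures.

(a) 5.26 kg; (b) 7.42 kg

(a) Alkalinity to add: (103 − 72) = 31 mg/L as CaCO₃ × 101,000 L = 3131 g as CaCO₃.
(a) Equivalents: 3131 g ÷ 50 g/eq = 62.62 eq.
(a) NaHCO₃ supplies 1 eq per mole → 62.62 mol.
(a) Mass: 62.62 mol × 84 g/mol = 5260 g.

(b) Volume: 213,000 US gal × 3.785 L/gal = 806,205 L.
(b) [OCl⁻]/[HOCl] = 10^(pH − pKa) = 10^(8.12 − 7.44) = 4.786; fraction as HOCl = 1/(1 + 4.786) = 0.1728.
(b) Free chlorine required for 1.31 ppm HOCl: 1.31 / 0.1728 = 7.58 ppm.
(b) FC to add: 7.58 − 0.7 = 6.88 mg/L as Cl₂.
(b) Cl₂ equivalent: 6.88 mg/L × 806,205 L = 5547 g.
(b) Product at 74.8% available Cl: 5547 / 0.748 = 7415 g.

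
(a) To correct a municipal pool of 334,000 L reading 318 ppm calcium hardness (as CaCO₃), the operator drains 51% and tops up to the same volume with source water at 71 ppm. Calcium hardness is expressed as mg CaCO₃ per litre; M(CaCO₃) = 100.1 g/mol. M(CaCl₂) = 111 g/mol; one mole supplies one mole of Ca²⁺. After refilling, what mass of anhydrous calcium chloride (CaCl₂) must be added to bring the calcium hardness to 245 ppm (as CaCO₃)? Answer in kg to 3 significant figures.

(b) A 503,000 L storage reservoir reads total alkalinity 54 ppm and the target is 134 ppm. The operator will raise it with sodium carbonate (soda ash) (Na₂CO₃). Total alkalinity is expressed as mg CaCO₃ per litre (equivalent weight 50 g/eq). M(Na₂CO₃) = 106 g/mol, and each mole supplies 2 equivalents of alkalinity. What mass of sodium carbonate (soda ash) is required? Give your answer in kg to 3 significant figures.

(a) After draining 51% and refilling: 318 × 0.49 + 71 × 0.51 = 192.03 ppm.
(a) Deficit to target: 245 − 192.03 = 52.97 mg/L.
(a) As CaCO₃: 52.97 mg/L × 334,000 L = 17,690 g; ÷ 100.1 = 176.7 mol Ca²⁺.
(a) Mass: 176.7 × 111 = 19,620 g.

(b) Alkalinity to add: (134 − 54) = 80 mg/L as CaCO₃ × 503,000 L = 40,240 g as CaCO₃.
(b) Equivalents: 40,240 g ÷ 50 g/eq = 804.8 eq.
(b) Each mole of Na₂CO₃ supplies 2 eq, so 804.8 / 2 = 402.4 mol.
(b) Mass: 402.4 mol × 106 g/mol = 42,650 g.

(a) 19.6 kg; (b) 42.7 kg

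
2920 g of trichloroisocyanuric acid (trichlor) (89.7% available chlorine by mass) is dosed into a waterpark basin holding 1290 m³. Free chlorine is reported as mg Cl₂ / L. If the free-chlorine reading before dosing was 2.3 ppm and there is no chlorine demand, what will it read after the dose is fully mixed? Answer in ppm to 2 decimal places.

4.33 ppm

Volume: 1290 m³ = 1,290,000 L.
Available chlorine delivered: 2920 g × 0.897 = 2619 g as Cl₂.
Concentration rise: 2619 g / 1,290,000 L = 2.03 mg/L = 2.03 ppm.
Final FC: 2.3 + 2.03 = 4.33 ppm.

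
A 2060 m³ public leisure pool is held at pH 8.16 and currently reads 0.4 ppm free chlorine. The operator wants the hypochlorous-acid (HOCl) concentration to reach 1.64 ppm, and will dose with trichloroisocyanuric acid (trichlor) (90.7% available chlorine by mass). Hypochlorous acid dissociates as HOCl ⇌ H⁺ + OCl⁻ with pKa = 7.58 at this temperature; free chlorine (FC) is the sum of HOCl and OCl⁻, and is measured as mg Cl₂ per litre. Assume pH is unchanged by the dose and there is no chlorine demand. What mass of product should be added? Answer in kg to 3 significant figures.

17.0 kg

Volume: 2060 m³ = 2,060,000 L.
[OCl⁻]/[HOCl] = 10^(pH − pKa) = 10^(8.16 − 7.58) = 3.802; fraction as HOCl = 1/(1 + 3.802) = 0.2083.
Free chlorine required for 1.64 ppm HOCl: 1.64 / 0.2083 = 7.875 ppm.
FC to add: 7.875 − 0.4 = 7.475 mg/L as Cl₂.
Cl₂ equivalent: 7.475 mg/L × 2,060,000 L = 15,400 g.
Product at 90.7% available Cl: 15,400 / 0.907 = 16,980 g.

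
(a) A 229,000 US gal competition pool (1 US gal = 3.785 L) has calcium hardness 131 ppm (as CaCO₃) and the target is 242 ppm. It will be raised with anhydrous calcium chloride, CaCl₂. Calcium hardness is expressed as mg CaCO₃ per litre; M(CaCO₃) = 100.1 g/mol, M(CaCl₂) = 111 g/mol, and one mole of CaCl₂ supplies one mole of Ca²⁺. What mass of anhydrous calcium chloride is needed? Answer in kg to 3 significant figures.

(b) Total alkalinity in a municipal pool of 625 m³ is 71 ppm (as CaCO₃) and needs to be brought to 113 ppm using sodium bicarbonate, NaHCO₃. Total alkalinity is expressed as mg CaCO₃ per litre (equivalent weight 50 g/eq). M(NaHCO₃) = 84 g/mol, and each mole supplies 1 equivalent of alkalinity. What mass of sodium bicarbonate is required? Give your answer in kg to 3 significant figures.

(a) Volume: 229,000 US gal × 3.785 L/gal = 866,765 L.
(a) Hardness to add: (242 − 131) = 111 mg/L as CaCO₃ × 866,765 L = 96,210 g as CaCO₃.
(a) Moles of Ca²⁺ (1 mol Ca²⁺ ≡ 1 mol CaCO₃): 96,210 / 100.1 g/mol = 961.1 mol.
(a) Mass of CaCl₂: 961.1 × 111 = 106,700 g.

(b) Volume: 625 m³ = 625,000 L.
(b) Alkalinity to add: (113 − 71) = 42 mg/L as CaCO₃ × 625,000 L = 26,250 g as CaCO₃.
(b) Equivalents: 26,250 g ÷ 50 g/eq = 525 eq.
(b) NaHCO₃ supplies 1 eq per mole → 525 mol.
(b) Mass: 525 mol × 84 g/mol = 44,100 g.

(a) 107 kg; (b) 44.1 kg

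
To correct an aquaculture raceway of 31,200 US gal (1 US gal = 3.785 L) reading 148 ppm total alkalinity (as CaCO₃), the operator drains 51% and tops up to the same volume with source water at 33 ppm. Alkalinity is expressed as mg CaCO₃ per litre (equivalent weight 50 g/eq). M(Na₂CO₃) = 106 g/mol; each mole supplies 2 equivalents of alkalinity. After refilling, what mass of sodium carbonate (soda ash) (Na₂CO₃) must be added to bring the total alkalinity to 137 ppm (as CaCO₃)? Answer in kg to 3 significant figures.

Volume: 31,200 US gal × 3.785 L/gal = 118,092 L.
After draining 51% and refilling: 148 × 0.49 + 33 × 0.51 = 89.35 ppm.
Deficit to target: 137 − 89.35 = 47.65 mg/L.
As CaCO₃: 47.65 mg/L × 118,092 L = 5627 g; ÷ 50 g/eq ÷ 2 = 56.27 mol Na₂CO₃.
Mass: 56.27 × 106 = 5965 g.

5.96 kg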